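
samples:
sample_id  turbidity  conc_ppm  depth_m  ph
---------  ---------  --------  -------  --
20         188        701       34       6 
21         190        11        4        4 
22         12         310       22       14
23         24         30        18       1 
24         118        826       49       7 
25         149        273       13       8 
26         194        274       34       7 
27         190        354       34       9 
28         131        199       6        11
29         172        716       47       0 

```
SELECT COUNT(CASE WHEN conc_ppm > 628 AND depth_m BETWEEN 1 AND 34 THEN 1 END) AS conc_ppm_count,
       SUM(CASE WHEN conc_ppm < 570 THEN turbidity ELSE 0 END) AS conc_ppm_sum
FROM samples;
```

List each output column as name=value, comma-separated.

conc_ppm_count=1, conc_ppm_sum=890

[conc_ppm_count: conc_ppm > 628 AND depth_m BETWEEN 1 AND 34]
sample_id=20: ✓ → 1
sample_id=21: ✗
sample_id=22: ✗
sample_id=23: ✗
sample_id=24: ✗
sample_id=25: ✗
sample_id=26: ✗
sample_id=27: ✗
sample_id=28: ✗
sample_id=29: ✗
conc_ppm_count = COUNT(1) = 1
—
[conc_ppm_sum: conc_ppm < 570]
sample_id=20: ✗
sample_id=21: ✓ → 190
sample_id=22: ✓ → 12
sample_id=23: ✓ → 24
sample_id=24: ✗
sample_id=25: ✓ → 149
sample_id=26: ✓ → 194
sample_id=27: ✓ → 190
sample_id=28: ✓ → 131
sample_id=29: ✗
conc_ppm_sum = 190 + 12 + 24 + 149 + 194 + 190 + 131 = 890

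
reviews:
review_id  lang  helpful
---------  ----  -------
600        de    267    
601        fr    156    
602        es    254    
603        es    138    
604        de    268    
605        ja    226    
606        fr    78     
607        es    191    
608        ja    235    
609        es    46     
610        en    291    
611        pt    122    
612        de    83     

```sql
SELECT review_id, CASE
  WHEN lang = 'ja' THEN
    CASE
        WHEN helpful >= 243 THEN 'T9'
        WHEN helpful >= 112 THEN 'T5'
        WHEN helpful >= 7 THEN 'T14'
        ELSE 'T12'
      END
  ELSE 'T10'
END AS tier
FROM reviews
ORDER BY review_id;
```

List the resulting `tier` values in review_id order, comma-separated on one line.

T10, T10, T10, T10, T10, T5, T10, T10, T5, T10, T10, T10, T10

review_id=600: lang='de' → outer ELSE → T10
review_id=601: lang='fr' → outer ELSE → T10
review_id=602: lang='es' → outer ELSE → T10
review_id=603: lang='es' → outer ELSE → T10
review_id=604: lang='de' → outer ELSE → T10
review_id=605: lang='ja' → inner[helpful >= 112] → T5
review_id=606: lang='fr' → outer ELSE → T10
review_id=607: lang='es' → outer ELSE → T10
review_id=608: lang='ja' → inner[helpful >= 112] → T5
review_id=609: lang='es' → outer ELSE → T10
review_id=610: lang='en' → outer ELSE → T10
review_id=611: lang='pt' → outer ELSE → T10
review_id=612: lang='de' → outer ELSE → T10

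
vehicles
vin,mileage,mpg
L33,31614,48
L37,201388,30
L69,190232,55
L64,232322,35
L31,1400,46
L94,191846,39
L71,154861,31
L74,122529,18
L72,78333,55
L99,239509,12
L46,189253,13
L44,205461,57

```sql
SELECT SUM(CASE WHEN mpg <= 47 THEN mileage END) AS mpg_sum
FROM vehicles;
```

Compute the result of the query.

1333108

vin=L33: ✗
vin=L37: ✓ → 201388
vin=L69: ✗
vin=L64: ✓ → 232322
vin=L31: ✓ → 1400
vin=L94: ✓ → 191846
vin=L71: ✓ → 154861
vin=L74: ✓ → 122529
vin=L72: ✗
vin=L99: ✓ → 239509
vin=L46: ✓ → 189253
vin=L44: ✗
mpg_sum = 201388 + 232322 + 1400 + 191846 + 154861 + 122529 + 239509 + 189253 = 1333108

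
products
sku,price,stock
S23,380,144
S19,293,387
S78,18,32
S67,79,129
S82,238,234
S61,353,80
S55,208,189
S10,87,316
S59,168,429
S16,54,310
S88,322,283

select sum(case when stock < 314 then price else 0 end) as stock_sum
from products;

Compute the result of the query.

sku=S23: ✓ → 380
sku=S19: ✗
sku=S78: ✓ → 18
sku=S67: ✓ → 79
sku=S82: ✓ → 238
sku=S61: ✓ → 353
sku=S55: ✓ → 208
sku=S10: ✗
sku=S59: ✗
sku=S16: ✓ → 54
sku=S88: ✓ → 322
stock_sum = 380 + 18 + 79 + 238 + 353 + 208 + 54 + 322 = 1652

1652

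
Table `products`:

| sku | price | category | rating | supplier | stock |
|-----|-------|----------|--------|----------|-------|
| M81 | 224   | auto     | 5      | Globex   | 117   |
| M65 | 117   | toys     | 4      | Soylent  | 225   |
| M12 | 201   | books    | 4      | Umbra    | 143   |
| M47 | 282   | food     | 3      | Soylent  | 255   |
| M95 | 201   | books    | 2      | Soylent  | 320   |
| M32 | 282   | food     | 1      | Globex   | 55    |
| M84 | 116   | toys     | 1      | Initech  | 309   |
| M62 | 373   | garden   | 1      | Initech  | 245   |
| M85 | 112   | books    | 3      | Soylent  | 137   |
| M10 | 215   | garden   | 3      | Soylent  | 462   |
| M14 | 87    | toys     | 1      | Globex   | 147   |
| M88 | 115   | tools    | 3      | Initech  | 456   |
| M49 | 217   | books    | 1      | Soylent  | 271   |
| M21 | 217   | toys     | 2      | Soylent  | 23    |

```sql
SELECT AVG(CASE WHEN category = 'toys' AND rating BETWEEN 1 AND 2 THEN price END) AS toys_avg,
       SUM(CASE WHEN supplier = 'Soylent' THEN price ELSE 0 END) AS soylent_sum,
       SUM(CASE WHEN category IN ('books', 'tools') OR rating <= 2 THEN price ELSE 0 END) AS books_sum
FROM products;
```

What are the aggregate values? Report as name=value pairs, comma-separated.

toys_avg=140, soylent_sum=1361, books_sum=1921

[toys_avg: category = 'toys' AND rating BETWEEN 1 AND 2]
sku=M81: ✗
sku=M65: ✗
sku=M12: ✗
sku=M47: ✗
sku=M95: ✗
sku=M32: ✗
sku=M84: ✓ → 116
sku=M62: ✗
sku=M85: ✗
sku=M10: ✗
sku=M14: ✓ → 87
sku=M88: ✗
sku=M49: ✗
sku=M21: ✓ → 217
toys_avg = (116 + 87 + 217) / 3 = 140
—
[soylent_sum: supplier = 'Soylent']
sku=M81: ✗
sku=M65: ✓ → 117
sku=M12: ✗
sku=M47: ✓ → 282
sku=M95: ✓ → 201
sku=M32: ✗
sku=M84: ✗
sku=M62: ✗
sku=M85: ✓ → 112
sku=M10: ✓ → 215
sku=M14: ✗
sku=M88: ✗
sku=M49: ✓ → 217
sku=M21: ✓ → 217
soylent_sum = 117 + 282 + 201 + 112 + 215 + 217 + 217 = 1361
—
[books_sum: category IN ('books', 'tools') OR rating <= 2]
sku=M81: ✗
sku=M65: ✗
sku=M12: ✓ → 201
sku=M47: ✗
sku=M95: ✓ → 201
sku=M32: ✓ → 282
sku=M84: ✓ → 116
sku=M62: ✓ → 373
sku=M85: ✓ → 112
sku=M10: ✗
sku=M14: ✓ → 87
sku=M88: ✓ → 115
sku=M49: ✓ → 217
sku=M21: ✓ → 217
books_sum = 201 + 201 + 282 + 116 + 373 + 112 + 87 + 115 + 217 + 217 = 1921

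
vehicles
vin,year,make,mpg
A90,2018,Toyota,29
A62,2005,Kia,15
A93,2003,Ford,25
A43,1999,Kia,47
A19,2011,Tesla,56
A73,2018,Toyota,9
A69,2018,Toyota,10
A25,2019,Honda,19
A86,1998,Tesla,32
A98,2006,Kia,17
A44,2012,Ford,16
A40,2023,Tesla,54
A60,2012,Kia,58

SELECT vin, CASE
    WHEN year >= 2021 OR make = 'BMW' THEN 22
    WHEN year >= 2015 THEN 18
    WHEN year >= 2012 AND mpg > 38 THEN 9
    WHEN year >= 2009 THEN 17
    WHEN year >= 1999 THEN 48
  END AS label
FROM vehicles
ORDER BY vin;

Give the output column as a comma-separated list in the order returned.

vin=A19: year >= 2009 → 17
vin=A25: year >= 2015 → 18
vin=A40: year >= 2021 OR make = 'BMW' → 22
vin=A43: year >= 1999 → 48
vin=A44: year >= 2009 → 17
vin=A60: year >= 2012 AND mpg > 38 → 9
vin=A62: year >= 1999 → 48
vin=A69: year >= 2015 → 18
vin=A73: year >= 2015 → 18
vin=A86: (no match → NULL) → NULL
vin=A90: year >= 2015 → 18
vin=A93: year >= 1999 → 48
vin=A98: year >= 1999 → 48

17, 18, 22, 48, 17, 9, 48, 18, 18, NULL, 18, 48, 48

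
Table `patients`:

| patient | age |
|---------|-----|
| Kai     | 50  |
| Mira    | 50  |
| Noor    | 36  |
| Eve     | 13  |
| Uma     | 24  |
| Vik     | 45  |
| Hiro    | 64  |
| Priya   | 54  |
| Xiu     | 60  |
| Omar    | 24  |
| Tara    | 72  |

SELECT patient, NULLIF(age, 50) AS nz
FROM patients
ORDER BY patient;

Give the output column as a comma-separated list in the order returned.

13, 64, NULL, NULL, 36, 24, 54, 72, 24, 45, 60

patient=Eve: age=13 vs 50: differ → 13
patient=Hiro: age=64 vs 50: differ → 64
patient=Kai: age=50 vs 50: equal → NULL
patient=Mira: age=50 vs 50: equal → NULL
patient=Noor: age=36 vs 50: differ → 36
patient=Omar: age=24 vs 50: differ → 24
patient=Priya: age=54 vs 50: differ → 54
patient=Tara: age=72 vs 50: differ → 72
patient=Uma: age=24 vs 50: differ → 24
patient=Vik: age=45 vs 50: differ → 45
patient=Xiu: age=60 vs 50: differ → 60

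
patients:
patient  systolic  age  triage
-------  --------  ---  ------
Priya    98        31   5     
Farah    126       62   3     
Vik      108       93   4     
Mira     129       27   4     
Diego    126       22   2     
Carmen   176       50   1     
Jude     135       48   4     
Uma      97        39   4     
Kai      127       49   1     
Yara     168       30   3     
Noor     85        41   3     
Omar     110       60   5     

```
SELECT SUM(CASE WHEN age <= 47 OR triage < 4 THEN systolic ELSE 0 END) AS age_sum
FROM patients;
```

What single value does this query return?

patient=Priya: ✓ → 98
patient=Farah: ✓ → 126
patient=Vik: ✗
patient=Mira: ✓ → 129
patient=Diego: ✓ → 126
patient=Carmen: ✓ → 176
patient=Jude: ✗
patient=Uma: ✓ → 97
patient=Kai: ✓ → 127
patient=Yara: ✓ → 168
patient=Noor: ✓ → 85
patient=Omar: ✗
age_sum = 98 + 126 + 129 + 126 + 176 + 97 + 127 + 168 + 85 = 1132

1132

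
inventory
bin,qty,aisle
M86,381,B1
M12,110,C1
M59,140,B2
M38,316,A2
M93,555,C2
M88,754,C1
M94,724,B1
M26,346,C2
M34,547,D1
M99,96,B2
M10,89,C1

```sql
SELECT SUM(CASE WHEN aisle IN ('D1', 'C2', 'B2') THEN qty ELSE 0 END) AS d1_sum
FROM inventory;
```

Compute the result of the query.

bin=M86: ✗
bin=M12: ✗
bin=M59: ✓ → 140
bin=M38: ✗
bin=M93: ✓ → 555
bin=M88: ✗
bin=M94: ✗
bin=M26: ✓ → 346
bin=M34: ✓ → 547
bin=M99: ✓ → 96
bin=M10: ✗
d1_sum = 140 + 555 + 346 + 547 + 96 = 1684

1684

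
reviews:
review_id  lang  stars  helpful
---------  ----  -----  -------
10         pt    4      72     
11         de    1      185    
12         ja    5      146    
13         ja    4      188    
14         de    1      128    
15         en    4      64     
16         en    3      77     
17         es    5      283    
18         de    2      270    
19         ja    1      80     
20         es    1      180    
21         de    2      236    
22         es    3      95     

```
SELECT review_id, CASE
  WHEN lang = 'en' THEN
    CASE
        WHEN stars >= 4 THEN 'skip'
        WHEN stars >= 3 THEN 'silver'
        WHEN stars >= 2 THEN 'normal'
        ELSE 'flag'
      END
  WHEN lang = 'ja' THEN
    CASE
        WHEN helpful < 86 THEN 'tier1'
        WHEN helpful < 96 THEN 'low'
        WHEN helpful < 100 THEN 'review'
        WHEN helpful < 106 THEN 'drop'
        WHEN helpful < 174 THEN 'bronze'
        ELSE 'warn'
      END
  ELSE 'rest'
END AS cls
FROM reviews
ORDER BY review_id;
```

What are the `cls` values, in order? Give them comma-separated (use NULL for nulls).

review_id=10: lang='pt' → outer ELSE → rest
review_id=11: lang='de' → outer ELSE → rest
review_id=12: lang='ja' → inner[helpful < 174] → bronze
review_id=13: lang='ja' → inner[ELSE] → warn
review_id=14: lang='de' → outer ELSE → rest
review_id=15: lang='en' → inner[stars >= 4] → skip
review_id=16: lang='en' → inner[stars >= 3] → silver
review_id=17: lang='es' → outer ELSE → rest
review_id=18: lang='de' → outer ELSE → rest
review_id=19: lang='ja' → inner[helpful < 86] → tier1
review_id=20: lang='es' → outer ELSE → rest
review_id=21: lang='de' → outer ELSE → rest
review_id=22: lang='es' → outer ELSE → rest

rest, rest, bronze, warn, rest, skip, silver, rest, rest, tier1, rest, rest, rest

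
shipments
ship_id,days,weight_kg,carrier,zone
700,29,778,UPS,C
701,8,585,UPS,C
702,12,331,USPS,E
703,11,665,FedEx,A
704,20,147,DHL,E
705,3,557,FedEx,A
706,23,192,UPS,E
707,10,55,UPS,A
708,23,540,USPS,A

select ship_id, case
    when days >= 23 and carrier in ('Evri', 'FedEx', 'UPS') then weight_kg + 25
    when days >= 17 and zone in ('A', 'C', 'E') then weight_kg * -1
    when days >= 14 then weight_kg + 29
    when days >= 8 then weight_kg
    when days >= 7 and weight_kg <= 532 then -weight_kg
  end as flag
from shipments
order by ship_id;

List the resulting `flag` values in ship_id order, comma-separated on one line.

803, 585, 331, 665, -147, NULL, 217, 55, -540

ship_id=700: days >= 23 and carrier in ('Evri', 'FedEx', 'UPS') → 803
ship_id=701: days >= 8 → 585
ship_id=702: days >= 8 → 331
ship_id=703: days >= 8 → 665
ship_id=704: days >= 17 and zone in ('A', 'C', 'E') → -147
ship_id=705: (no match → NULL) → NULL
ship_id=706: days >= 23 and carrier in ('Evri', 'FedEx', 'UPS') → 217
ship_id=707: days >= 8 → 55
ship_id=708: days >= 17 and zone in ('A', 'C', 'E') → -540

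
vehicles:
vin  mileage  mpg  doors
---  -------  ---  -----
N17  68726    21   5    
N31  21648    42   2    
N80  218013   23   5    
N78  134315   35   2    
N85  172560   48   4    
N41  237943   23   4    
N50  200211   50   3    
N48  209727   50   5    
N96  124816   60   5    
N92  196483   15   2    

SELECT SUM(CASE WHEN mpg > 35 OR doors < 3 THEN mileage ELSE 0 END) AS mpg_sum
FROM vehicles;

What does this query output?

vin=N17: ✗
vin=N31: ✓ → 21648
vin=N80: ✗
vin=N78: ✓ → 134315
vin=N85: ✓ → 172560
vin=N41: ✗
vin=N50: ✓ → 200211
vin=N48: ✓ → 209727
vin=N96: ✓ → 124816
vin=N92: ✓ → 196483
mpg_sum = 21648 + 134315 + 172560 + 200211 + 209727 + 124816 + 196483 = 1059760

1059760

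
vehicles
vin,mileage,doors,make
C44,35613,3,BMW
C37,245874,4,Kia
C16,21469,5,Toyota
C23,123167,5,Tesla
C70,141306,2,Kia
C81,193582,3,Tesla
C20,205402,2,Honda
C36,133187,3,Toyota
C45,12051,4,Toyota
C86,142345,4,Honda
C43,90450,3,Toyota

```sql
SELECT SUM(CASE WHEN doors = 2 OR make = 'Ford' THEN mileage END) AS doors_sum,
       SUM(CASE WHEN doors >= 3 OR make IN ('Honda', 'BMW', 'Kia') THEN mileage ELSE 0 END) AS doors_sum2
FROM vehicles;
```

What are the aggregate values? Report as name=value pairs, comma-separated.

doors_sum=346708, doors_sum2=1344446

[doors_sum: doors = 2 OR make = 'Ford']
vin=C44: ✗
vin=C37: ✗
vin=C16: ✗
vin=C23: ✗
vin=C70: ✓ → 141306
vin=C81: ✗
vin=C20: ✓ → 205402
vin=C36: ✗
vin=C45: ✗
vin=C86: ✗
vin=C43: ✗
doors_sum = 141306 + 205402 = 346708
—
[doors_sum2: doors >= 3 OR make IN ('Honda', 'BMW', 'Kia')]
vin=C44: ✓ → 35613
vin=C37: ✓ → 245874
vin=C16: ✓ → 21469
vin=C23: ✓ → 123167
vin=C70: ✓ → 141306
vin=C81: ✓ → 193582
vin=C20: ✓ → 205402
vin=C36: ✓ → 133187
vin=C45: ✓ → 12051
vin=C86: ✓ → 142345
vin=C43: ✓ → 90450
doors_sum2 = 35613 + 245874 + 21469 + 123167 + 141306 + 193582 + 205402 + 133187 + 12051 + 142345 + 90450 = 1344446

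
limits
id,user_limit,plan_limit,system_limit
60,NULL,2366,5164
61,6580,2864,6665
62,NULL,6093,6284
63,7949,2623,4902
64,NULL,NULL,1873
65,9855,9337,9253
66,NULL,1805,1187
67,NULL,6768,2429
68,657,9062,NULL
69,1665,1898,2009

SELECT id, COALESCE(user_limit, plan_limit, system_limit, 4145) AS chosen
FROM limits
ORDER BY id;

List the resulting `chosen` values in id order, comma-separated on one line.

2366, 6580, 6093, 7949, 1873, 9855, 1805, 6768, 657, 1665

id=60: user_limit=NULL, plan_limit=2366 → 2366
id=61: user_limit=6580 → 6580
id=62: user_limit=NULL, plan_limit=6093 → 6093
id=63: user_limit=7949 → 7949
id=64: user_limit=NULL, plan_limit=NULL, system_limit=1873 → 1873
id=65: user_limit=9855 → 9855
id=66: user_limit=NULL, plan_limit=1805 → 1805
id=67: user_limit=NULL, plan_limit=6768 → 6768
id=68: user_limit=657 → 657
id=69: user_limit=1665 → 1665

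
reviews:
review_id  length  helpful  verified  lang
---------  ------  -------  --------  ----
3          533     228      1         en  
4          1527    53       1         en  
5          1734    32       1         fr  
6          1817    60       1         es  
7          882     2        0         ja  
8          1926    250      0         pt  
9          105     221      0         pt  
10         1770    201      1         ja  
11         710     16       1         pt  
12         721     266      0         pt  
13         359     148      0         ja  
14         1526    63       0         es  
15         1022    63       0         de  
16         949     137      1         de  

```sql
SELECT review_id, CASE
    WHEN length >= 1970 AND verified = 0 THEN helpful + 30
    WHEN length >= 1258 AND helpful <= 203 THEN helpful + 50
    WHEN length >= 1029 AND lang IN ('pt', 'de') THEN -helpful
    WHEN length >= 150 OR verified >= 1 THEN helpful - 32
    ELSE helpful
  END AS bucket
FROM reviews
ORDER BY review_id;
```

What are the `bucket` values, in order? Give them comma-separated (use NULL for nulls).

review_id=3: length >= 150 OR verified >= 1 → 196
review_id=4: length >= 1258 AND helpful <= 203 → 103
review_id=5: length >= 1258 AND helpful <= 203 → 82
review_id=6: length >= 1258 AND helpful <= 203 → 110
review_id=7: length >= 150 OR verified >= 1 → -30
review_id=8: length >= 1029 AND lang IN ('pt', 'de') → -250
review_id=9: ELSE → 221
review_id=10: length >= 1258 AND helpful <= 203 → 251
review_id=11: length >= 150 OR verified >= 1 → -16
review_id=12: length >= 150 OR verified >= 1 → 234
review_id=13: length >= 150 OR verified >= 1 → 116
review_id=14: length >= 1258 AND helpful <= 203 → 113
review_id=15: length >= 150 OR verified >= 1 → 31
review_id=16: length >= 150 OR verified >= 1 → 105

196, 103, 82, 110, -30, -250, 221, 251, -16, 234, 116, 113, 31, 105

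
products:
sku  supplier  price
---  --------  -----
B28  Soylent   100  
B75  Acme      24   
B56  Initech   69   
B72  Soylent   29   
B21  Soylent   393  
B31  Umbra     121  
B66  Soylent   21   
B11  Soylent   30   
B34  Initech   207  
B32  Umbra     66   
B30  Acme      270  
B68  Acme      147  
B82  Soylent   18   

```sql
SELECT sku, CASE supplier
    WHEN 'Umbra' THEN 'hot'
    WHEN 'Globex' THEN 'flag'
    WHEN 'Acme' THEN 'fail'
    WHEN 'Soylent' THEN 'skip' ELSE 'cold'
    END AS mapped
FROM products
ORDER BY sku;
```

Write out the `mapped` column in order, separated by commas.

skip, skip, skip, fail, hot, hot, cold, cold, skip, fail, skip, fail, skip

sku=B11: supplier='Soylent' → skip
sku=B21: supplier='Soylent' → skip
sku=B28: supplier='Soylent' → skip
sku=B30: supplier='Acme' → fail
sku=B31: supplier='Umbra' → hot
sku=B32: supplier='Umbra' → hot
sku=B34: ELSE → cold
sku=B56: ELSE → cold
sku=B66: supplier='Soylent' → skip
sku=B68: supplier='Acme' → fail
sku=B72: supplier='Soylent' → skip
sku=B75: supplier='Acme' → fail
sku=B82: supplier='Soylent' → skip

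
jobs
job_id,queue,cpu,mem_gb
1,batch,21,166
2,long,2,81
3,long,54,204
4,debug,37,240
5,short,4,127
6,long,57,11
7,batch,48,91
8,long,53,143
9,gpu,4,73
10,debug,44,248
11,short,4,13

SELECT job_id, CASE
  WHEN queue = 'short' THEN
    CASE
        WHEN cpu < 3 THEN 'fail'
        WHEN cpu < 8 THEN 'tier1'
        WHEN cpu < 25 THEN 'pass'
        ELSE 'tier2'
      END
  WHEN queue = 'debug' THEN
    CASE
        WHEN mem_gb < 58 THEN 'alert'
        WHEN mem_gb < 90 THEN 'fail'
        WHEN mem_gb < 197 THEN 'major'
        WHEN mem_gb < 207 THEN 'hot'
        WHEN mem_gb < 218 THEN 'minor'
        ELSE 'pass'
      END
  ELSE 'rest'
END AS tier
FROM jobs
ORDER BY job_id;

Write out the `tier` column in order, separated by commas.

job_id=1: queue='batch' → outer ELSE → rest
job_id=2: queue='long' → outer ELSE → rest
job_id=3: queue='long' → outer ELSE → rest
job_id=4: queue='debug' → inner[ELSE] → pass
job_id=5: queue='short' → inner[cpu < 8] → tier1
job_id=6: queue='long' → outer ELSE → rest
job_id=7: queue='batch' → outer ELSE → rest
job_id=8: queue='long' → outer ELSE → rest
job_id=9: queue='gpu' → outer ELSE → rest
job_id=10: queue='debug' → inner[ELSE] → pass
job_id=11: queue='short' → inner[cpu < 8] → tier1

rest, rest, rest, pass, tier1, rest, rest, rest, rest, pass, tier1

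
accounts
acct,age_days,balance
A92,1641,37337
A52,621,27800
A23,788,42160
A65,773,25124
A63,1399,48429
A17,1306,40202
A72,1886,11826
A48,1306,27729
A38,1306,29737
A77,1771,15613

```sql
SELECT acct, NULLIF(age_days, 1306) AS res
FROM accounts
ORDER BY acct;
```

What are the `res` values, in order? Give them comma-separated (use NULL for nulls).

NULL, 788, NULL, NULL, 621, 1399, 773, 1886, 1771, 1641

acct=A17: age_days=1306 vs 1306: equal → NULL
acct=A23: age_days=788 vs 1306: differ → 788
acct=A38: age_days=1306 vs 1306: equal → NULL
acct=A48: age_days=1306 vs 1306: equal → NULL
acct=A52: age_days=621 vs 1306: differ → 621
acct=A63: age_days=1399 vs 1306: differ → 1399
acct=A65: age_days=773 vs 1306: differ → 773
acct=A72: age_days=1886 vs 1306: differ → 1886
acct=A77: age_days=1771 vs 1306: differ → 1771
acct=A92: age_days=1641 vs 1306: differ → 1641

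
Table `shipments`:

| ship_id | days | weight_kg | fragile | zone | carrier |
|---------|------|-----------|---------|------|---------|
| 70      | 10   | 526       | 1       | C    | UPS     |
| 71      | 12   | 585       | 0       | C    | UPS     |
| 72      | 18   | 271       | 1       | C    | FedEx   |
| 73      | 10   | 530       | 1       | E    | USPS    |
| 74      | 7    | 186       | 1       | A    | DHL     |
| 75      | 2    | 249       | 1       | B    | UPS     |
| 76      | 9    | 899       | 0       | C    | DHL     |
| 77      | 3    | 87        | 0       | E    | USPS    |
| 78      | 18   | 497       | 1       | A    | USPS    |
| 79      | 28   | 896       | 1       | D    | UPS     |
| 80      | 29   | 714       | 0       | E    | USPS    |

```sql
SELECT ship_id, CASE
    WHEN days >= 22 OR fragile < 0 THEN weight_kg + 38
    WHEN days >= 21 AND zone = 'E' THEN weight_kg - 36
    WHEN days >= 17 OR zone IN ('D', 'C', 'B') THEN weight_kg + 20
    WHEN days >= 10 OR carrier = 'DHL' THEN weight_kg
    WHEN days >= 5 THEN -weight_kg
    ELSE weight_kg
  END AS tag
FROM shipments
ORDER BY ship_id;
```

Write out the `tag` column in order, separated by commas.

ship_id=70: days >= 17 OR zone IN ('D', 'C', 'B') → 546
ship_id=71: days >= 17 OR zone IN ('D', 'C', 'B') → 605
ship_id=72: days >= 17 OR zone IN ('D', 'C', 'B') → 291
ship_id=73: days >= 10 OR carrier = 'DHL' → 530
ship_id=74: days >= 10 OR carrier = 'DHL' → 186
ship_id=75: days >= 17 OR zone IN ('D', 'C', 'B') → 269
ship_id=76: days >= 17 OR zone IN ('D', 'C', 'B') → 919
ship_id=77: ELSE → 87
ship_id=78: days >= 17 OR zone IN ('D', 'C', 'B') → 517
ship_id=79: days >= 22 OR fragile < 0 → 934
ship_id=80: days >= 22 OR fragile < 0 → 752

546, 605, 291, 530, 186, 269, 919, 87, 517, 934, 752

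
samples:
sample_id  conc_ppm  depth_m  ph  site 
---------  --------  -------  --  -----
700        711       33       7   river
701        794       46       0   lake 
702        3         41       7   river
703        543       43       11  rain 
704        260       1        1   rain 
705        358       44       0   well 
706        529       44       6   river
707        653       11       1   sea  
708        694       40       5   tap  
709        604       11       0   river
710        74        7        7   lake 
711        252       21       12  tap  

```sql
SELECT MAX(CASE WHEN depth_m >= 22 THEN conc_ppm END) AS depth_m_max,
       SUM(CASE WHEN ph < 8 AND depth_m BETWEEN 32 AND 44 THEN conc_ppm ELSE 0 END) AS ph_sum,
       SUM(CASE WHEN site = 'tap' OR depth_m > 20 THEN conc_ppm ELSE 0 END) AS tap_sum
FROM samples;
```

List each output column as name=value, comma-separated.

[depth_m_max: depth_m >= 22]
sample_id=700: ✓ → 711
sample_id=701: ✓ → 794
sample_id=702: ✓ → 3
sample_id=703: ✓ → 543
sample_id=704: ✗
sample_id=705: ✓ → 358
sample_id=706: ✓ → 529
sample_id=707: ✗
sample_id=708: ✓ → 694
sample_id=709: ✗
sample_id=710: ✗
sample_id=711: ✗
depth_m_max = MAX(711, 794, 3, 543, 358, 529, 694) = 794
—
[ph_sum: ph < 8 AND depth_m BETWEEN 32 AND 44]
sample_id=700: ✓ → 711
sample_id=701: ✗
sample_id=702: ✓ → 3
sample_id=703: ✗
sample_id=704: ✗
sample_id=705: ✓ → 358
sample_id=706: ✓ → 529
sample_id=707: ✗
sample_id=708: ✓ → 694
sample_id=709: ✗
sample_id=710: ✗
sample_id=711: ✗
ph_sum = 711 + 3 + 358 + 529 + 694 = 2295
—
[tap_sum: site = 'tap' OR depth_m > 20]
sample_id=700: ✓ → 711
sample_id=701: ✓ → 794
sample_id=702: ✓ → 3
sample_id=703: ✓ → 543
sample_id=704: ✗
sample_id=705: ✓ → 358
sample_id=706: ✓ → 529
sample_id=707: ✗
sample_id=708: ✓ → 694
sample_id=709: ✗
sample_id=710: ✗
sample_id=711: ✓ → 252
tap_sum = 711 + 794 + 3 + 543 + 358 + 529 + 694 + 252 = 3884

depth_m_max=794, ph_sum=2295, tap_sum=3884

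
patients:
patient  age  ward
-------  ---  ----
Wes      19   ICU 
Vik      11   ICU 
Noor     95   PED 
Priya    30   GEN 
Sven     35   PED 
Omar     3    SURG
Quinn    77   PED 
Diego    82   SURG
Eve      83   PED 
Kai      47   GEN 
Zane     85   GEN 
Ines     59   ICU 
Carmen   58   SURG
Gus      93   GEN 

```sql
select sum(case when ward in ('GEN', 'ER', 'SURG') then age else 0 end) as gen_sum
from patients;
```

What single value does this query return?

patient=Wes: ✗
patient=Vik: ✗
patient=Noor: ✗
patient=Priya: ✓ → 30
patient=Sven: ✗
patient=Omar: ✓ → 3
patient=Quinn: ✗
patient=Diego: ✓ → 82
patient=Eve: ✗
patient=Kai: ✓ → 47
patient=Zane: ✓ → 85
patient=Ines: ✗
patient=Carmen: ✓ → 58
patient=Gus: ✓ → 93
gen_sum = 30 + 3 + 82 + 47 + 85 + 58 + 93 = 398

398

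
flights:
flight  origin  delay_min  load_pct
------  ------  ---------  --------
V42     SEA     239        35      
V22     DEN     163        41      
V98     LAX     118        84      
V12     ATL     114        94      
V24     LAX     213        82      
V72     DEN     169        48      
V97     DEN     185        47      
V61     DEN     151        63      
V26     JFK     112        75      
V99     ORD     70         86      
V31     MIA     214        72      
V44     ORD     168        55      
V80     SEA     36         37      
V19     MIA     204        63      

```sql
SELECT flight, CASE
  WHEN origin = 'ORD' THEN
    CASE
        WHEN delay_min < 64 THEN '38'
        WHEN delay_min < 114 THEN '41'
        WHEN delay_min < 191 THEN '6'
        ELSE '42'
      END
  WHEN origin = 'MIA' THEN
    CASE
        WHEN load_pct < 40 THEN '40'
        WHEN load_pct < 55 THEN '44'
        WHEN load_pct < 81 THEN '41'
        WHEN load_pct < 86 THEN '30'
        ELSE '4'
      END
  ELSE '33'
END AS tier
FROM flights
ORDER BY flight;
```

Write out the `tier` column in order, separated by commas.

flight=V12: origin='ATL' → outer ELSE → 33
flight=V19: origin='MIA' → inner[load_pct < 81] → 41
flight=V22: origin='DEN' → outer ELSE → 33
flight=V24: origin='LAX' → outer ELSE → 33
flight=V26: origin='JFK' → outer ELSE → 33
flight=V31: origin='MIA' → inner[load_pct < 81] → 41
flight=V42: origin='SEA' → outer ELSE → 33
flight=V44: origin='ORD' → inner[delay_min < 191] → 6
flight=V61: origin='DEN' → outer ELSE → 33
flight=V72: origin='DEN' → outer ELSE → 33
flight=V80: origin='SEA' → outer ELSE → 33
flight=V97: origin='DEN' → outer ELSE → 33
flight=V98: origin='LAX' → outer ELSE → 33
flight=V99: origin='ORD' → inner[delay_min < 114] → 41

33, 41, 33, 33, 33, 41, 33, 6, 33, 33, 33, 33, 33, 41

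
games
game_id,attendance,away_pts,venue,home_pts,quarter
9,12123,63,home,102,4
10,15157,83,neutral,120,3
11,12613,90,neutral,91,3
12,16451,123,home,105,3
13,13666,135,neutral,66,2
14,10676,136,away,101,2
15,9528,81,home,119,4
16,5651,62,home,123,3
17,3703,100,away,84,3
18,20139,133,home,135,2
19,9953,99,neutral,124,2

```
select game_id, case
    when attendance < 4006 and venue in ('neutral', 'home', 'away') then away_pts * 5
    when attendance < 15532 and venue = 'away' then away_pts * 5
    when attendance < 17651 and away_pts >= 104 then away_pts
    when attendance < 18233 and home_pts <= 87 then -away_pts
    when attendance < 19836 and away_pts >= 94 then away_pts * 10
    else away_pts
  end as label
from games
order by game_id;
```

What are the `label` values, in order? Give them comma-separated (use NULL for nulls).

game_id=9: ELSE → 63
game_id=10: ELSE → 83
game_id=11: ELSE → 90
game_id=12: attendance < 17651 and away_pts >= 104 → 123
game_id=13: attendance < 17651 and away_pts >= 104 → 135
game_id=14: attendance < 15532 and venue = 'away' → 680
game_id=15: ELSE → 81
game_id=16: ELSE → 62
game_id=17: attendance < 4006 and venue in ('neutral', 'home', 'away') → 500
game_id=18: ELSE → 133
game_id=19: attendance < 19836 and away_pts >= 94 → 990

63, 83, 90, 123, 135, 680, 81, 62, 500, 133, 990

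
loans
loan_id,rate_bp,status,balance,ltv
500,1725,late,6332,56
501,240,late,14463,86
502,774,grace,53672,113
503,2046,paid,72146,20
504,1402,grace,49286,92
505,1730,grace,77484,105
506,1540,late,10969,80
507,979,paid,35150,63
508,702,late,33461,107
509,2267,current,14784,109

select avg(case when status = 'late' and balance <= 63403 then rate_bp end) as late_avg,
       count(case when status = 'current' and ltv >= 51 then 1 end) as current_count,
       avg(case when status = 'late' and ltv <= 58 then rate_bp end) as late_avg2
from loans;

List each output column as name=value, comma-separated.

[late_avg: status = 'late' and balance <= 63403]
loan_id=500: ✓ → 1725
loan_id=501: ✓ → 240
loan_id=502: ✗
loan_id=503: ✗
loan_id=504: ✗
loan_id=505: ✗
loan_id=506: ✓ → 1540
loan_id=507: ✗
loan_id=508: ✓ → 702
loan_id=509: ✗
late_avg = (1725 + 240 + 1540 + 702) / 4 = 1051.75
—
[current_count: status = 'current' and ltv >= 51]
loan_id=500: ✗
loan_id=501: ✗
loan_id=502: ✗
loan_id=503: ✗
loan_id=504: ✗
loan_id=505: ✗
loan_id=506: ✗
loan_id=507: ✗
loan_id=508: ✗
loan_id=509: ✓ → 1
current_count = COUNT(1) = 1
—
[late_avg2: status = 'late' and ltv <= 58]
loan_id=500: ✓ → 1725
loan_id=501: ✗
loan_id=502: ✗
loan_id=503: ✗
loan_id=504: ✗
loan_id=505: ✗
loan_id=506: ✗
loan_id=507: ✗
loan_id=508: ✗
loan_id=509: ✗
late_avg2 = 1725

late_avg=1051.75, current_count=1, late_avg2=1725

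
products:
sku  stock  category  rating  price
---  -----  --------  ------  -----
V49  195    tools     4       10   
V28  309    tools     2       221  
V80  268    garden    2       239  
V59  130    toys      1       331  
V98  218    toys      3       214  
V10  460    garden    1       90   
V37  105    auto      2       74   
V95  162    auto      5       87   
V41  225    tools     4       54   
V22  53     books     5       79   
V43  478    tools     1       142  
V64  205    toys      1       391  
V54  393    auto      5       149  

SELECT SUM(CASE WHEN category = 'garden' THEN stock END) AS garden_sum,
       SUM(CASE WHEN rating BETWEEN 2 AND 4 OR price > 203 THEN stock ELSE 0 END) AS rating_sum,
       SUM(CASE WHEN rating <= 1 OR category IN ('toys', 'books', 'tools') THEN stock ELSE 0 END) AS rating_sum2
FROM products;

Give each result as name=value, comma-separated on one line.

[garden_sum: category = 'garden']
sku=V49: ✗
sku=V28: ✗
sku=V80: ✓ → 268
sku=V59: ✗
sku=V98: ✗
sku=V10: ✓ → 460
sku=V37: ✗
sku=V95: ✗
sku=V41: ✗
sku=V22: ✗
sku=V43: ✗
sku=V64: ✗
sku=V54: ✗
garden_sum = 268 + 460 = 728
—
[rating_sum: rating BETWEEN 2 AND 4 OR price > 203]
sku=V49: ✓ → 195
sku=V28: ✓ → 309
sku=V80: ✓ → 268
sku=V59: ✓ → 130
sku=V98: ✓ → 218
sku=V10: ✗
sku=V37: ✓ → 105
sku=V95: ✗
sku=V41: ✓ → 225
sku=V22: ✗
sku=V43: ✗
sku=V64: ✓ → 205
sku=V54: ✗
rating_sum = 195 + 309 + 268 + 130 + 218 + 105 + 225 + 205 = 1655
—
[rating_sum2: rating <= 1 OR category IN ('toys', 'books', 'tools')]
sku=V49: ✓ → 195
sku=V28: ✓ → 309
sku=V80: ✗
sku=V59: ✓ → 130
sku=V98: ✓ → 218
sku=V10: ✓ → 460
sku=V37: ✗
sku=V95: ✗
sku=V41: ✓ → 225
sku=V22: ✓ → 53
sku=V43: ✓ → 478
sku=V64: ✓ → 205
sku=V54: ✗
rating_sum2 = 195 + 309 + 130 + 218 + 460 + 225 + 53 + 478 + 205 = 2273

garden_sum=728, rating_sum=1655, rating_sum2=2273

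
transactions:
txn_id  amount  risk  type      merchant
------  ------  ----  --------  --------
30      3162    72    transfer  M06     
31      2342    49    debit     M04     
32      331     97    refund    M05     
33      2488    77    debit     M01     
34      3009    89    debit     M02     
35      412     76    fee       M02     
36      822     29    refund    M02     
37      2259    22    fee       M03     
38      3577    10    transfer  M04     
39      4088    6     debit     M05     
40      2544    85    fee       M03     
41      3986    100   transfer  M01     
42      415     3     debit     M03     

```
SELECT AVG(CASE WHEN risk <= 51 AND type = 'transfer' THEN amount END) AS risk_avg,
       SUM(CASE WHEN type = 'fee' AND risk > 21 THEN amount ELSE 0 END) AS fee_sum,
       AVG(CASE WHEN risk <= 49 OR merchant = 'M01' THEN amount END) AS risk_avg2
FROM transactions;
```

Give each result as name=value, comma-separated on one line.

risk_avg=3577, fee_sum=5215, risk_avg2=2497.125

[risk_avg: risk <= 51 AND type = 'transfer']
txn_id=30: ✗
txn_id=31: ✗
txn_id=32: ✗
txn_id=33: ✗
txn_id=34: ✗
txn_id=35: ✗
txn_id=36: ✗
txn_id=37: ✗
txn_id=38: ✓ → 3577
txn_id=39: ✗
txn_id=40: ✗
txn_id=41: ✗
txn_id=42: ✗
risk_avg = 3577
—
[fee_sum: type = 'fee' AND risk > 21]
txn_id=30: ✗
txn_id=31: ✗
txn_id=32: ✗
txn_id=33: ✗
txn_id=34: ✗
txn_id=35: ✓ → 412
txn_id=36: ✗
txn_id=37: ✓ → 2259
txn_id=38: ✗
txn_id=39: ✗
txn_id=40: ✓ → 2544
txn_id=41: ✗
txn_id=42: ✗
fee_sum = 412 + 2259 + 2544 = 5215
—
[risk_avg2: risk <= 49 OR merchant = 'M01']
txn_id=30: ✗
txn_id=31: ✓ → 2342
txn_id=32: ✗
txn_id=33: ✓ → 2488
txn_id=34: ✗
txn_id=35: ✗
txn_id=36: ✓ → 822
txn_id=37: ✓ → 2259
txn_id=38: ✓ → 3577
txn_id=39: ✓ → 4088
txn_id=40: ✗
txn_id=41: ✓ → 3986
txn_id=42: ✓ → 415
risk_avg2 = (2342 + 2488 + 822 + 2259 + 3577 + 4088 + 3986 + 415) / 8 = 2497.125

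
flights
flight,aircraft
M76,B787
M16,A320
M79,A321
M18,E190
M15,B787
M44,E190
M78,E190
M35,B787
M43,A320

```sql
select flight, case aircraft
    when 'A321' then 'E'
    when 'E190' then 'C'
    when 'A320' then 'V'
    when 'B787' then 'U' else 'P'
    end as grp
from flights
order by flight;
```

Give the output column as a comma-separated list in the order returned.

U, V, C, U, V, C, U, C, E

flight=M15: aircraft='B787' → U
flight=M16: aircraft='A320' → V
flight=M18: aircraft='E190' → C
flight=M35: aircraft='B787' → U
flight=M43: aircraft='A320' → V
flight=M44: aircraft='E190' → C
flight=M76: aircraft='B787' → U
flight=M78: aircraft='E190' → C
flight=M79: aircraft='A321' → E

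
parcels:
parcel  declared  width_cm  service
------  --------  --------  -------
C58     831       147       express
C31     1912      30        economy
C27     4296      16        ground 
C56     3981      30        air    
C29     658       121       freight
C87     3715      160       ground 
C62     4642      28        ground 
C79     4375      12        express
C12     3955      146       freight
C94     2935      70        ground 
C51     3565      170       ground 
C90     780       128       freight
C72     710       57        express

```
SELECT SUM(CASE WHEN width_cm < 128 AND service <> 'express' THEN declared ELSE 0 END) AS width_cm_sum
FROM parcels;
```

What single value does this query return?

parcel=C58: ✗
parcel=C31: ✓ → 1912
parcel=C27: ✓ → 4296
parcel=C56: ✓ → 3981
parcel=C29: ✓ → 658
parcel=C87: ✗
parcel=C62: ✓ → 4642
parcel=C79: ✗
parcel=C12: ✗
parcel=C94: ✓ → 2935
parcel=C51: ✗
parcel=C90: ✗
parcel=C72: ✗
width_cm_sum = 1912 + 4296 + 3981 + 658 + 4642 + 2935 = 18424

18424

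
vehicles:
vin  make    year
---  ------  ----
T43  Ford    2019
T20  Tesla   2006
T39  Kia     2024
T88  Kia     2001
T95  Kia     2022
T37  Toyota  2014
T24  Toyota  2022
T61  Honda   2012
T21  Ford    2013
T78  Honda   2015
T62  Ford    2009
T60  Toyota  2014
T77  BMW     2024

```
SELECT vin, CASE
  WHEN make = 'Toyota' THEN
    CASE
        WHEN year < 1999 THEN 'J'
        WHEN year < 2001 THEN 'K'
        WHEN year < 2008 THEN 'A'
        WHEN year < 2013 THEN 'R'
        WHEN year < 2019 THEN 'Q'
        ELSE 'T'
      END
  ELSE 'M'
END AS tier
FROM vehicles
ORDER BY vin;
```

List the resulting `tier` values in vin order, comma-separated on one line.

M, M, T, Q, M, M, Q, M, M, M, M, M, M

vin=T20: make='Tesla' → outer ELSE → M
vin=T21: make='Ford' → outer ELSE → M
vin=T24: make='Toyota' → inner[ELSE] → T
vin=T37: make='Toyota' → inner[year < 2019] → Q
vin=T39: make='Kia' → outer ELSE → M
vin=T43: make='Ford' → outer ELSE → M
vin=T60: make='Toyota' → inner[year < 2019] → Q
vin=T61: make='Honda' → outer ELSE → M
vin=T62: make='Ford' → outer ELSE → M
vin=T77: make='BMW' → outer ELSE → M
vin=T78: make='Honda' → outer ELSE → M
vin=T88: make='Kia' → outer ELSE → M
vin=T95: make='Kia' → outer ELSE → M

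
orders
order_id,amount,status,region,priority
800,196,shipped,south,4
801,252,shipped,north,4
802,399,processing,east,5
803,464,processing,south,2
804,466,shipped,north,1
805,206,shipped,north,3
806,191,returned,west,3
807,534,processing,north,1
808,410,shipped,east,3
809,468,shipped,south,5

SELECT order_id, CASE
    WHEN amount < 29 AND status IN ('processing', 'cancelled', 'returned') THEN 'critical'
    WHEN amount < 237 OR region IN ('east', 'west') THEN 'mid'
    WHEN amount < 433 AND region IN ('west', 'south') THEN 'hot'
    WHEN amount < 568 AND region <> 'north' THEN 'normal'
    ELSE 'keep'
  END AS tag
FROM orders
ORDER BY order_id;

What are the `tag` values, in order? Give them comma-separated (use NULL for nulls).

mid, keep, mid, normal, keep, mid, mid, keep, mid, normal

order_id=800: amount < 237 OR region IN ('east', 'west') → mid
order_id=801: ELSE → keep
order_id=802: amount < 237 OR region IN ('east', 'west') → mid
order_id=803: amount < 568 AND region <> 'north' → normal
order_id=804: ELSE → keep
order_id=805: amount < 237 OR region IN ('east', 'west') → mid
order_id=806: amount < 237 OR region IN ('east', 'west') → mid
order_id=807: ELSE → keep
order_id=808: amount < 237 OR region IN ('east', 'west') → mid
order_id=809: amount < 568 AND region <> 'north' → normal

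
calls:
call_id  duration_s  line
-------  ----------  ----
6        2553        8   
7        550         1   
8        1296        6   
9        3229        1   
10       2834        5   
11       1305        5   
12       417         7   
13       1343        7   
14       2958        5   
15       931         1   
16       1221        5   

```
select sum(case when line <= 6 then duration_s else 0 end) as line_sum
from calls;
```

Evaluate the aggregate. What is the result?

14324

call_id=6: ✗
call_id=7: ✓ → 550
call_id=8: ✓ → 1296
call_id=9: ✓ → 3229
call_id=10: ✓ → 2834
call_id=11: ✓ → 1305
call_id=12: ✗
call_id=13: ✗
call_id=14: ✓ → 2958
call_id=15: ✓ → 931
call_id=16: ✓ → 1221
line_sum = 550 + 1296 + 3229 + 2834 + 1305 + 2958 + 931 + 1221 = 14324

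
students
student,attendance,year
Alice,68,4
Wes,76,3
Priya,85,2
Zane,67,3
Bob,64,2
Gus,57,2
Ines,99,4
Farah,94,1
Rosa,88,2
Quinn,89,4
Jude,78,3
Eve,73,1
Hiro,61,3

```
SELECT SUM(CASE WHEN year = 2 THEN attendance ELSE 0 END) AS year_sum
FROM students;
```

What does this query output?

294

student=Alice: ✗
student=Wes: ✗
student=Priya: ✓ → 85
student=Zane: ✗
student=Bob: ✓ → 64
student=Gus: ✓ → 57
student=Ines: ✗
student=Farah: ✗
student=Rosa: ✓ → 88
student=Quinn: ✗
student=Jude: ✗
student=Eve: ✗
student=Hiro: ✗
year_sum = 85 + 64 + 57 + 88 = 294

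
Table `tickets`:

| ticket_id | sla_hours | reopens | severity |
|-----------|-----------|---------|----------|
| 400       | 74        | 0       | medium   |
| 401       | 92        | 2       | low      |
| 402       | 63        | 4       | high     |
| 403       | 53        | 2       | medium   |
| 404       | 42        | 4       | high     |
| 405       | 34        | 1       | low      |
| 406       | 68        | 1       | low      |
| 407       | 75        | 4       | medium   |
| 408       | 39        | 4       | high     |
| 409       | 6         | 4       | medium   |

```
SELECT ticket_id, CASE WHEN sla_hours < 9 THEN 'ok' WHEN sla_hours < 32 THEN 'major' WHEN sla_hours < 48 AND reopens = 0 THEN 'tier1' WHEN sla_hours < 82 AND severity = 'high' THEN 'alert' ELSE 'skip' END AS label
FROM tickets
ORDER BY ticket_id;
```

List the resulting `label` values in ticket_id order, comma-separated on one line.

ticket_id=400: ELSE → skip
ticket_id=401: ELSE → skip
ticket_id=402: sla_hours < 82 AND severity = 'high' → alert
ticket_id=403: ELSE → skip
ticket_id=404: sla_hours < 82 AND severity = 'high' → alert
ticket_id=405: ELSE → skip
ticket_id=406: ELSE → skip
ticket_id=407: ELSE → skip
ticket_id=408: sla_hours < 82 AND severity = 'high' → alert
ticket_id=409: sla_hours < 9 → ok

skip, skip, alert, skip, alert, skip, skip, skip, alert, ok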